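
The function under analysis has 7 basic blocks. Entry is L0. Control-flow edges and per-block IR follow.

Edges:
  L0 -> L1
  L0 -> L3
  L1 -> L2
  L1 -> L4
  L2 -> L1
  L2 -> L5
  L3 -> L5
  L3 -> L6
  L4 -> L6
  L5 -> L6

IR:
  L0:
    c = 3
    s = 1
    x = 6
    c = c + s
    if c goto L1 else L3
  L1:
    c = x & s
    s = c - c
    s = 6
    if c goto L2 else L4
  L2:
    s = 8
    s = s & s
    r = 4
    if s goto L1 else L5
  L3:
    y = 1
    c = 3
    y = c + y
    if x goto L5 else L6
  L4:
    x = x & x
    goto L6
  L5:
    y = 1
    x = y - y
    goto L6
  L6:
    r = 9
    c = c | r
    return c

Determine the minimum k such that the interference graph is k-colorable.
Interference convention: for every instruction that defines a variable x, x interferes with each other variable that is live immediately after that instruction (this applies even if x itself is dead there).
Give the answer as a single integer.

Answer: 4

Working:
def/use:
  L0: {c,s,x} / ∅
  L1: {c,s} / {s,x}
  L2: {r,s} / ∅
  L3: {c,y} / {x}
  L4: {x} / {x}
  L5: {x,y} / ∅
  L6: {c,r} / {c}

Live sets:
  L0: in=∅ out={s,x}
  L1: in={s,x} out={c,x}
  L2: in={c,x} out={c,s,x}
  L3: in={x} out={c}
  L4: in={c,x} out={c}
  L5: in={c} out={c}
  L6: in={c} out=∅

Interference:
  c↔{r,s,x,y}
  r↔{c,s,x}
  s↔{c,r,x}
  x↔{c,r,s,y}
  y↔{c,x}

Registers:
  lower bound: {c,r,s,x} mutually conflict ⇒ χ ≥ 4
  assign c→c0 r→c2 s→c3 x→c1 y→c2 — no edge inside a register ⇒ χ ≤ 4
  χ = 4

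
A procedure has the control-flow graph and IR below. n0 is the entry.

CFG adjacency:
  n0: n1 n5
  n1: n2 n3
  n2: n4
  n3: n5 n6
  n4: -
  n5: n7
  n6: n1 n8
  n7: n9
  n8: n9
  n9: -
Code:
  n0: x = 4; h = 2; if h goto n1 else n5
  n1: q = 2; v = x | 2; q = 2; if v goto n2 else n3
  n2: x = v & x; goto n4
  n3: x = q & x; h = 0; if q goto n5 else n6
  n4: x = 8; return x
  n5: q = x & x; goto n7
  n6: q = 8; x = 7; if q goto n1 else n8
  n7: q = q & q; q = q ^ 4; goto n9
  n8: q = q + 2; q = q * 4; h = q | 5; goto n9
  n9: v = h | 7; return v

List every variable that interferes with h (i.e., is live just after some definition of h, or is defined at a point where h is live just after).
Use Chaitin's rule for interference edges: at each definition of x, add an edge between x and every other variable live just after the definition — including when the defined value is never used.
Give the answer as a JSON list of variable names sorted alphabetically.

Block summaries:
  n0 def {h,x} use ∅
  n1 def {q,v} use {x}
  n2 def {x} use {v,x}
  n3 def {h,x} use {q,x}
  n4 def {x} use ∅
  n5 def {q} use {x}
  n6 def {q,x} use ∅
  n7 def {q} use {q}
  n8 def {h,q} use {q}
  n9 def {v} use {h}

Backward fixpoint:
  n0 li=∅ lo={h,x}
  n1 li={x} lo={q,v,x}
  n2 li={v,x} lo=∅
  n3 li={q,x} lo={h,x}
  n4 li=∅ lo=∅
  n5 li={h,x} lo={h,q}
  n6 li=∅ lo={q,x}
  n7 li={h,q} lo={h}
  n8 li={q} lo={h}
  n9 li={h} lo=∅

Conflict graph:
  h — {q,x}
  q — {h,v,x}
  v — {q,x}
  x — {h,q,v}

N(h) = ["q", "x"]

Answer: ["q", "x"]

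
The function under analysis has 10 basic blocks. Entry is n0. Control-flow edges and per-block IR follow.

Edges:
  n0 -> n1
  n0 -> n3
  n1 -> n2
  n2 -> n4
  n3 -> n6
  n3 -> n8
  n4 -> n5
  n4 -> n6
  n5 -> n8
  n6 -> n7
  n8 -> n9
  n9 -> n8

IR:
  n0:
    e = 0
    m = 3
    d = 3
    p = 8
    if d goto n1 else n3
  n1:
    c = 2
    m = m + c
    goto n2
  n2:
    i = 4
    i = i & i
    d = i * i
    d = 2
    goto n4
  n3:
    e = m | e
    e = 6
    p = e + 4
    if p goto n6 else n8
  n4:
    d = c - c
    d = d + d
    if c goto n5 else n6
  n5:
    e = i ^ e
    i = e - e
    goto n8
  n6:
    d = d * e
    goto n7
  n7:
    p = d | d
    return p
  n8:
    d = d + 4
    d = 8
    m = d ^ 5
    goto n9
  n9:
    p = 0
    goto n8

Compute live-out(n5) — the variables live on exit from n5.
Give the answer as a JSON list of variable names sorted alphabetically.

Answer: ["d"]

Derivation:
def/use:
  n0: {d,e,m,p} / ∅
  n1: {c,m} / {m}
  n2: {d,i} / ∅
  n3: {e,p} / {e,m}
  n4: {d} / {c}
  n5: {e,i} / {e,i}
  n6: {d} / {d,e}
  n7: {p} / {d}
  n8: {d,m} / {d}
  n9: {p} / ∅

Backward fixpoint:
  n0 li=∅ lo={d,e,m}
  n1 li={e,m} lo={c,e}
  n2 li={c,e} lo={c,e,i}
  n3 li={d,e,m} lo={d,e}
  n4 li={c,e,i} lo={d,e,i}
  n5 li={d,e,i} lo={d}
  n6 li={d,e} lo={d}
  n7 li={d} lo=∅
  n8 li={d} lo={d}
  n9 li={d} lo={d}

live-out(n5) = ["d"]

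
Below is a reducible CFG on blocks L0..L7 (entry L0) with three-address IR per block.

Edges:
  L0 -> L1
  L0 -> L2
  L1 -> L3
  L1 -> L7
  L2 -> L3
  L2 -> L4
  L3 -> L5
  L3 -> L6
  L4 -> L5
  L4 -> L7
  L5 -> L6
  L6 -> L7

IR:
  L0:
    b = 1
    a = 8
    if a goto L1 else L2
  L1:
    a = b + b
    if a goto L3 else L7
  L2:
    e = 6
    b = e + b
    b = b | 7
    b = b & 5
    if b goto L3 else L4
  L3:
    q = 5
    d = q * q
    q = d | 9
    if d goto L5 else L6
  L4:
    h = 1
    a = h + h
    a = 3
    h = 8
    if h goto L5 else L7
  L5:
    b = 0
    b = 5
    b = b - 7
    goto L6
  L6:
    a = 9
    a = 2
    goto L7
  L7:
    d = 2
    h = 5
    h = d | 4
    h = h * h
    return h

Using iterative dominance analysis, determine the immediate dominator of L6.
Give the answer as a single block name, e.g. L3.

Answer: L0

Working:
idom tree: L1←L0 L2←L0 L3←L0 L4←L2 L5←L0 L6←L0 L7←L0
Join-block Dom:
  L3: preds {L1,L2}: {L0,L1} ∩ {L0,L2} = {L0}; idom=L0
  L5: preds {L3,L4}: {L0,L3} ∩ {L0,L2,L4} = {L0}; idom=L0
  L6: preds {L3,L5}: {L0,L3} ∩ {L0,L5} = {L0}; idom=L0
  L7: preds {L1,L4,L6}: {L0,L1} ∩ {L0,L2,L4} ∩ {L0,L6} = {L0}; idom=L0

idom(L6) = L0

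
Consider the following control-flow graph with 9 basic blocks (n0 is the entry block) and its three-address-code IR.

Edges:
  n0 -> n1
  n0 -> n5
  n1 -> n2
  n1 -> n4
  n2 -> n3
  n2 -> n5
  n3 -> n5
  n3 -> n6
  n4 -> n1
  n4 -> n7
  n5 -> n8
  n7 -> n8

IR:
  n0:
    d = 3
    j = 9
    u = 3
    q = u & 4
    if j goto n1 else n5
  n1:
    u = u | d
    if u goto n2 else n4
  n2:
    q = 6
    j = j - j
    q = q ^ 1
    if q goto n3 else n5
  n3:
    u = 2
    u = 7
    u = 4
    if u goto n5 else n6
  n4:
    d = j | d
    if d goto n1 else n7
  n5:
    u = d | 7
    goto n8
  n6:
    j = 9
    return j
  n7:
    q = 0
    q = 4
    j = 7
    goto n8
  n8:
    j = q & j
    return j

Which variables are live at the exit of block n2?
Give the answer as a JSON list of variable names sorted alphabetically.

Per-block:
  n0: {d,j,q,u} / ∅
  n1: {u} / {d,u}
  n2: {j,q} / {j}
  n3: {u} / ∅
  n4: {d} / {d,j}
  n5: {u} / {d}
  n6: {j} / ∅
  n7: {j,q} / ∅
  n8: {j} / {j,q}

Live sets:
  live n0: ∅→{d,j,q,u}
  live n1: {d,j,u}→{d,j,u}
  live n2: {d,j}→{d,j,q}
  live n3: {d,j,q}→{d,j,q}
  live n4: {d,j,u}→{d,j,u}
  live n5: {d,j,q}→{j,q}
  live n6: ∅→∅
  live n7: ∅→{j,q}
  live n8: {j,q}→∅

live-out(n2) = ["d", "j", "q"]

Answer: ["d", "j", "q"]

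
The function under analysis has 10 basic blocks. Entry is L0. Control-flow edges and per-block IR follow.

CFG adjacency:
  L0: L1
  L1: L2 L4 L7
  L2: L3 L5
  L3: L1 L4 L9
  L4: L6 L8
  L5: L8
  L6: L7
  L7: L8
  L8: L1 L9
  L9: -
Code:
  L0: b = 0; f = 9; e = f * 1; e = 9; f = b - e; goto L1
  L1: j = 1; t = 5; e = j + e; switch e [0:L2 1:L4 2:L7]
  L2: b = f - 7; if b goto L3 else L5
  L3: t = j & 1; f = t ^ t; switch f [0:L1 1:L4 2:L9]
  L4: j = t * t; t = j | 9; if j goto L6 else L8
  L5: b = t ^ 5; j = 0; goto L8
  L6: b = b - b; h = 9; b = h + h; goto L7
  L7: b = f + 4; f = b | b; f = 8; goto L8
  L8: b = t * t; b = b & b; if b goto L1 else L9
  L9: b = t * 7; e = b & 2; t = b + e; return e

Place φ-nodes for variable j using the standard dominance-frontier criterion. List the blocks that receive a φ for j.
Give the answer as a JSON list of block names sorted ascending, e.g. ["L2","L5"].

Answer: ["L1", "L7", "L8", "L9"]

Working:
idom tree: L1←L0 L2←L1 L3←L2 L4←L1 L5←L2 L6←L4 L7←L1 L8←L1 L9←L1
Join-block Dom:
  L1: preds {L0,L3,L8}: {L0} ∩ {L0,L1,L2,L3} ∩ {L0,L1,L8} = {L0}; idom=L0
  L4: preds {L1,L3}: {L0,L1} ∩ {L0,L1,L2,L3} = {L0,L1}; idom=L1
  L7: preds {L1,L6}: {L0,L1} ∩ {L0,L1,L4,L6} = {L0,L1}; idom=L1
  L8: preds {L4,L5,L7}: {L0,L1,L4} ∩ {L0,L1,L2,L5} ∩ {L0,L1,L7} = {L0,L1}; idom=L1
  L9: preds {L3,L8}: {L0,L1,L2,L3} ∩ {L0,L1,L8} = {L0,L1}; idom=L1

DF walk-up:
  L1←L0: walk · to L0
  L1←L3: walk L3→L2→L1 to L0
  L1←L8: walk L8→L1 to L0
  L4←L1: walk · to L1
  L4←L3: walk L3→L2 to L1
  L7←L1: walk · to L1
  L7←L6: walk L6→L4 to L1
  L8←L4: walk L4 to L1
  L8←L5: walk L5→L2 to L1
  L8←L7: walk L7 to L1
  L9←L3: walk L3→L2 to L1
  L9←L8: walk L8 to L1
  L0: DF=∅
  L1: DF={L1}
  L2: DF={L1,L4,L8,L9}
  L3: DF={L1,L4,L9}
  L4: DF={L7,L8}
  L5: DF={L8}
  L6: DF={L7}
  L7: DF={L8}
  L8: DF={L1,L9}
  L9: DF=∅

φ for j: defs {L1,L4,L5}
  DF⁺ = {L1,L7,L8,L9}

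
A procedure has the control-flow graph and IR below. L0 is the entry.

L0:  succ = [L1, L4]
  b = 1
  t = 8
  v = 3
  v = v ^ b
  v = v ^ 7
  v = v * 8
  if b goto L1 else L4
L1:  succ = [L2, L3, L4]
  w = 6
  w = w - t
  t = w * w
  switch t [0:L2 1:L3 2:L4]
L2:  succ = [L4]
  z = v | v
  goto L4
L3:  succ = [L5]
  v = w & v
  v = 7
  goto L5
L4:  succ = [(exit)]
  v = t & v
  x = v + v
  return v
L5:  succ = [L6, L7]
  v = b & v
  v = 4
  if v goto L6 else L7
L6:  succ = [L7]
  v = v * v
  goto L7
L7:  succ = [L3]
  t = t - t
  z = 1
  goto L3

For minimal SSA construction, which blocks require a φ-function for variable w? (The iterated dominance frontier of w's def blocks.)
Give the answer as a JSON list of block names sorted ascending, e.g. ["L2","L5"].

Answer: ["L4"]

Derivation:
idom tree: L1←L0 L2←L1 L3←L1 L4←L0 L5←L3 L6←L5 L7←L5
Join-block Dom:
  L3: preds {L1,L7}: {L0,L1} ∩ {L0,L1,L3,L5,L7} = {L0,L1}; idom=L1
  L4: preds {L0,L1,L2}: {L0} ∩ {L0,L1} ∩ {L0,L1,L2} = {L0}; idom=L0
  L7: preds {L5,L6}: {L0,L1,L3,L5} ∩ {L0,L1,L3,L5,L6} = {L0,L1,L3,L5}; idom=L5

DF walk-up:
  L3←L1: walk · to L1
  L3←L7: walk L7→L5→L3 to L1
  L4←L0: walk · to L0
  L4←L1: walk L1 to L0
  L4←L2: walk L2→L1 to L0
  L7←L5: walk · to L5
  L7←L6: walk L6 to L5
  L0 → ∅
  L1 → {L4}
  L2 → {L4}
  L3 → {L3}
  L4 → ∅
  L5 → {L3}
  L6 → {L7}
  L7 → {L3}

φ for w: defs {L1}
  DF⁺ = {L4}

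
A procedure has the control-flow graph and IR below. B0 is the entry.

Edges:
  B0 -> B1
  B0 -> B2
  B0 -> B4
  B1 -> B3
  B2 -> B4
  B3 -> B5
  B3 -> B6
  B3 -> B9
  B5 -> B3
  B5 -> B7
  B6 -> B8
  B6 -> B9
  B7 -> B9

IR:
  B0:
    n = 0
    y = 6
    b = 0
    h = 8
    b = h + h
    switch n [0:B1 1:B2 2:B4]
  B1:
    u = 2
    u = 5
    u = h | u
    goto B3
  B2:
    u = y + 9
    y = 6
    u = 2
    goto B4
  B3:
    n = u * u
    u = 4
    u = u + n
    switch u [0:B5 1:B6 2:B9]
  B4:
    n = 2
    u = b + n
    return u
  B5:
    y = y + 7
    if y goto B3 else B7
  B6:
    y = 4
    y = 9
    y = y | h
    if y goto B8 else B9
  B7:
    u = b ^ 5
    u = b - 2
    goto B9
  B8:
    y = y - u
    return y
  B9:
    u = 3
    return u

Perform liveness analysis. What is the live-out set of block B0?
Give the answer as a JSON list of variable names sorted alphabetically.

Answer: ["b", "h", "y"]

Working:
def/use:
  B0: {b,h,n,y} / ∅
  B1: {u} / {h}
  B2: {u,y} / {y}
  B3: {n,u} / {u}
  B4: {n,u} / {b}
  B5: {y} / {y}
  B6: {y} / {h}
  B7: {u} / {b}
  B8: {y} / {u,y}
  B9: {u} / ∅

Backward fixpoint:
  B0: in=∅ out={b,h,y}
  B1: in={b,h,y} out={b,h,u,y}
  B2: in={b,y} out={b}
  B3: in={b,h,u,y} out={b,h,u,y}
  B4: in={b} out=∅
  B5: in={b,h,u,y} out={b,h,u,y}
  B6: in={h,u} out={u,y}
  B7: in={b} out=∅
  B8: in={u,y} out=∅
  B9: in=∅ out=∅

live-out(B0) = ["b", "h", "y"]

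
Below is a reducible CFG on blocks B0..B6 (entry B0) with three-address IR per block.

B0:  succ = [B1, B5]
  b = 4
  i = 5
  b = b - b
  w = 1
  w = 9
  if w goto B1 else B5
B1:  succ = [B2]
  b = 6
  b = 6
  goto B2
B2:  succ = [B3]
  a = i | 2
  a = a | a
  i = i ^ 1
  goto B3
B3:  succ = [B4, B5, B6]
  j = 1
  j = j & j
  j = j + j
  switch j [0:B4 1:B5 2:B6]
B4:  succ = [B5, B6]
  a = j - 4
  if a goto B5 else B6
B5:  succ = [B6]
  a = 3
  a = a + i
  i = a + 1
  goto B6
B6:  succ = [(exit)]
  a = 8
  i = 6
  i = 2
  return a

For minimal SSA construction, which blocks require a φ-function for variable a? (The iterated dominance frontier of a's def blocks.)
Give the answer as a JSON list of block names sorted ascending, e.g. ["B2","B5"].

Answer: ["B5", "B6"]

Derivation:
idom tree: B1←B0 B2←B1 B3←B2 B4←B3 B5←B0 B6←B0
Dom at joins:
  B5: preds {B0,B3,B4}: {B0} ∩ {B0,B1,B2,B3} ∩ {B0,B1,B2,B3,B4} = {B0}; idom=B0
  B6: preds {B3,B4,B5}: {B0,B1,B2,B3} ∩ {B0,B1,B2,B3,B4} ∩ {B0,B5} = {B0}; idom=B0

DF derivation:
  join B5 pred B0: · stop@B0
  join B5 pred B3: B3→B2→B1 stop@B0
  join B5 pred B4: B4→B3→B2→B1 stop@B0
  join B6 pred B3: B3→B2→B1 stop@B0
  join B6 pred B4: B4→B3→B2→B1 stop@B0
  join B6 pred B5: B5 stop@B0
  DF(B0)=∅
  DF(B1)={B5,B6}
  DF(B2)={B5,B6}
  DF(B3)={B5,B6}
  DF(B4)={B5,B6}
  DF(B5)={B6}
  DF(B6)=∅

φ for a: defs {B2,B4,B5,B6}
  DF⁺ = {B5,B6}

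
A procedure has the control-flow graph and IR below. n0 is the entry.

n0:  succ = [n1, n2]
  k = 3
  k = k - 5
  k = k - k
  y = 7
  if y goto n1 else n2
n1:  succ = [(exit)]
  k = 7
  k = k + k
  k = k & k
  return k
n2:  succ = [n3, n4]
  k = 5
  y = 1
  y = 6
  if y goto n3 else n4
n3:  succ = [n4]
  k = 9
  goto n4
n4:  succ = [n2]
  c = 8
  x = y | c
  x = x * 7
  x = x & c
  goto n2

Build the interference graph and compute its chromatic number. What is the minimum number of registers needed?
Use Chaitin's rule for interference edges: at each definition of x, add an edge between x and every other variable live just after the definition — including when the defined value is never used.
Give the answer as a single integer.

Answer: 2

Derivation:
Block summaries:
  n0: def={k,y} ue=∅
  n1: def={k} ue=∅
  n2: def={k,y} ue=∅
  n3: def={k} ue=∅
  n4: def={c,x} ue={y}

Liveness:
  live n0: ∅→∅
  live n1: ∅→∅
  live n2: ∅→{y}
  live n3: {y}→{y}
  live n4: {y}→∅

Conflict graph:
  c — {x,y}
  k — {y}
  x — {c}
  y — {c,k}

Chromatic number:
  {c,x} pairwise interfere (2-clique) ⇒ χ ≥ 2
  2-colouring: c0={c,k}  c1={x,y}
  χ = 2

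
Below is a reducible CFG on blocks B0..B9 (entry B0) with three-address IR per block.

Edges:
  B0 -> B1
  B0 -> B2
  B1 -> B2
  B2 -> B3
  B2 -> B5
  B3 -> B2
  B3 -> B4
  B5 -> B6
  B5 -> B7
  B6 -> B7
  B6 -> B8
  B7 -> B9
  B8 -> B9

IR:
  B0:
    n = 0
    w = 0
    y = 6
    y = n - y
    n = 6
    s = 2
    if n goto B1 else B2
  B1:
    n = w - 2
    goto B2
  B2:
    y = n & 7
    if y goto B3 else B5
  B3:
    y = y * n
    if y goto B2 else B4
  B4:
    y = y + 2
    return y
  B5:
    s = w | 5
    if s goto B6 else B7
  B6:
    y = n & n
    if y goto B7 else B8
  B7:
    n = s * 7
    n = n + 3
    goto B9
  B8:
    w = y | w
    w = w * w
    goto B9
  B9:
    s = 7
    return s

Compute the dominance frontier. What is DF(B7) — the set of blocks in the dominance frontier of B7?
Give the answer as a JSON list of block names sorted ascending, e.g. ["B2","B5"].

Answer: ["B9"]

Analysis:
idom tree: B1←B0 B2←B0 B3←B2 B4←B3 B5←B2 B6←B5 B7←B5 B8←B6 B9←B5
Dom∩ at merges:
  B2: preds {B0,B1,B3}: {B0} ∩ {B0,B1} ∩ {B0,B2,B3} = {B0}; idom=B0
  B7: preds {B5,B6}: {B0,B2,B5} ∩ {B0,B2,B5,B6} = {B0,B2,B5}; idom=B5
  B9: preds {B7,B8}: {B0,B2,B5,B7} ∩ {B0,B2,B5,B6,B8} = {B0,B2,B5}; idom=B5

DF derivation:
  join B2 pred B0: · stop@B0
  join B2 pred B1: B1 stop@B0
  join B2 pred B3: B3→B2 stop@B0
  join B7 pred B5: · stop@B5
  join B7 pred B6: B6 stop@B5
  join B9 pred B7: B7 stop@B5
  join B9 pred B8: B8→B6 stop@B5
  B0: DF=∅
  B1: DF={B2}
  B2: DF={B2}
  B3: DF={B2}
  B4: DF=∅
  B5: DF=∅
  B6: DF={B7,B9}
  B7: DF={B9}
  B8: DF={B9}
  B9: DF=∅

DF(B7) = ["B9"]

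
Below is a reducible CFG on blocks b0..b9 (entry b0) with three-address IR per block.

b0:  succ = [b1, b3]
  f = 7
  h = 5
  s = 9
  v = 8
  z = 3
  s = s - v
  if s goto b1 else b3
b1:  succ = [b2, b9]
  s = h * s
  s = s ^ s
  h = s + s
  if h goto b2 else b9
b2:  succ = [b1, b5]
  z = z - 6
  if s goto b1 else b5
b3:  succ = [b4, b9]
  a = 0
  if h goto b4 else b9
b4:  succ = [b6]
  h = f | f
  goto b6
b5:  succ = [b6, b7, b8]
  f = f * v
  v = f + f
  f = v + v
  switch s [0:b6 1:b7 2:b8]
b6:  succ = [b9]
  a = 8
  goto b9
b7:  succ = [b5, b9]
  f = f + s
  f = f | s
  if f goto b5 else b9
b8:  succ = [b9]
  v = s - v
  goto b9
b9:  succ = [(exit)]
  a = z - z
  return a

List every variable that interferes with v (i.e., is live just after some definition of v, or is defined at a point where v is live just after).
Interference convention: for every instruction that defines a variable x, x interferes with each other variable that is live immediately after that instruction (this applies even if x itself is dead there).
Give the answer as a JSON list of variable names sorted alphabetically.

Block summaries:
  b0: def={f,h,s,v,z} ue=∅
  b1: def={h,s} ue={h,s}
  b2: def={z} ue={s,z}
  b3: def={a} ue={h}
  b4: def={h} ue={f}
  b5: def={f,v} ue={f,s,v}
  b6: def={a} ue=∅
  b7: def={f} ue={f,s}
  b8: def={v} ue={s,v}
  b9: def={a} ue={z}

Live sets:
  live b0: ∅→{f,h,s,v,z}
  live b1: {f,h,s,v,z}→{f,h,s,v,z}
  live b2: {f,h,s,v,z}→{f,h,s,v,z}
  live b3: {f,h,z}→{f,z}
  live b4: {f,z}→{z}
  live b5: {f,s,v,z}→{f,s,v,z}
  live b6: {z}→{z}
  live b7: {f,s,v,z}→{f,s,v,z}
  live b8: {s,v,z}→{z}
  live b9: {z}→∅

Interference:
  a↔{f,h,z}
  f↔{a,h,s,v,z}
  h↔{a,f,s,v,z}
  s↔{f,h,v,z}
  v↔{f,h,s,z}
  z↔{a,f,h,s,v}

N(v) = ["f", "h", "s", "z"]

Answer: ["f", "h", "s", "z"]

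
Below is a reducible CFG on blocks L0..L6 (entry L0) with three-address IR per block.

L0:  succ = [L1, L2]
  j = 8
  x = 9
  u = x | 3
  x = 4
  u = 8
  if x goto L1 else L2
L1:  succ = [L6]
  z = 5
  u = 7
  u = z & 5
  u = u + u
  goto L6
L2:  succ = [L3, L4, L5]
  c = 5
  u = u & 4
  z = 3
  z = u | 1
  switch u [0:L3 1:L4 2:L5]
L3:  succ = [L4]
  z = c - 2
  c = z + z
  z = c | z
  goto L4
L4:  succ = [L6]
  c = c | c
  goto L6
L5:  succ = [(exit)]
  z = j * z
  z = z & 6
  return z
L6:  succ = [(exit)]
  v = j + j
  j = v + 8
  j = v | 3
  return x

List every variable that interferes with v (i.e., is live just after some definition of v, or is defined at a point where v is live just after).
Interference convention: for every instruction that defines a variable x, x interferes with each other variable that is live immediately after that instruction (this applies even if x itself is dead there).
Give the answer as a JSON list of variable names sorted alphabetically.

def/use:
  L0: {j,u,x} / ∅
  L1: {u,z} / ∅
  L2: {c,u,z} / {u}
  L3: {c,z} / {c}
  L4: {c} / {c}
  L5: {z} / {j,z}
  L6: {j,v} / {j,x}

Live sets:
  L0 li=∅ lo={j,u,x}
  L1 li={j,x} lo={j,x}
  L2 li={j,u,x} lo={c,j,x,z}
  L3 li={c,j,x} lo={c,j,x}
  L4 li={c,j,x} lo={j,x}
  L5 li={j,z} lo=∅
  L6 li={j,x} lo=∅

Interference:
  c — {j,u,x,z}
  j — {c,u,v,x,z}
  u — {c,j,x,z}
  v — {j,x}
  x — {c,j,u,v,z}
  z — {c,j,u,x}

N(v) = ["j", "x"]

Answer: ["j", "x"]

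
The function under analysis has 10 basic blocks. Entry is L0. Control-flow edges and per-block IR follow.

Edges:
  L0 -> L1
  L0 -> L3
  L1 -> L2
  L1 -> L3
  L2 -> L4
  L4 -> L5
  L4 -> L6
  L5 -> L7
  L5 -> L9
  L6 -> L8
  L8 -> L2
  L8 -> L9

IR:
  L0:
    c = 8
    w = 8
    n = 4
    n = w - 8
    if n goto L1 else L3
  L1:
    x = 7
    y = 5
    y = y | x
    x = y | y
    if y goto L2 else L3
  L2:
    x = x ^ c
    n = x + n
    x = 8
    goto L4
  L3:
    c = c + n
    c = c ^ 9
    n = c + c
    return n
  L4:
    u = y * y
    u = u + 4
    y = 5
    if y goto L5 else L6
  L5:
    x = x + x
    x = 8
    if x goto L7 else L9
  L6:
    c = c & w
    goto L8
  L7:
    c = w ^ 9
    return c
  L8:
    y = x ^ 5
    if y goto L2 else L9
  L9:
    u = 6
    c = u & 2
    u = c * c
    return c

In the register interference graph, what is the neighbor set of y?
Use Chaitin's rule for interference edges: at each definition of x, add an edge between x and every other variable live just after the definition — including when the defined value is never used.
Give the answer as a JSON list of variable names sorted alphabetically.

Answer: ["c", "n", "w", "x"]

Working:
Per-block:
  L0 def {c,n,w} use ∅
  L1 def {x,y} use ∅
  L2 def {n,x} use {c,n,x}
  L3 def {c,n} use {c,n}
  L4 def {u,y} use {y}
  L5 def {x} use {x}
  L6 def {c} use {c,w}
  L7 def {c} use {w}
  L8 def {y} use {x}
  L9 def {c,u} use ∅

Live sets:
  live L0: ∅→{c,n,w}
  live L1: {c,n,w}→{c,n,w,x,y}
  live L2: {c,n,w,x,y}→{c,n,w,x,y}
  live L3: {c,n}→∅
  live L4: {c,n,w,x,y}→{c,n,w,x}
  live L5: {w,x}→{w}
  live L6: {c,n,w,x}→{c,n,w,x}
  live L7: {w}→∅
  live L8: {c,n,w,x}→{c,n,w,x,y}
  live L9: ∅→∅

Interference:
  c↔{n,u,w,x,y}
  n↔{c,u,w,x,y}
  u↔{c,n,w,x}
  w↔{c,n,u,x,y}
  x↔{c,n,u,w,y}
  y↔{c,n,w,x}

N(y) = ["c", "n", "w", "x"]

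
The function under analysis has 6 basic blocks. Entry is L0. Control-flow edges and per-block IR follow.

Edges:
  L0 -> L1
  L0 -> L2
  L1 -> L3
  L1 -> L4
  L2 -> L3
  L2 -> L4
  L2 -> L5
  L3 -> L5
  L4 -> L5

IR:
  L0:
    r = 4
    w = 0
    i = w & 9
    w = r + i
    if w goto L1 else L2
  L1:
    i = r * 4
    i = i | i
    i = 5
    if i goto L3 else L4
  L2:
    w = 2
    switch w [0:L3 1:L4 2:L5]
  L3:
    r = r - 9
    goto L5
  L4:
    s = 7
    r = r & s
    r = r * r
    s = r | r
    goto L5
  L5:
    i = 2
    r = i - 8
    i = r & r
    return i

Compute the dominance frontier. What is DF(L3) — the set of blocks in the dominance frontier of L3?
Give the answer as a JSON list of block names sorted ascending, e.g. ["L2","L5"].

Answer: ["L5"]

Derivation:
idom tree: L1←L0 L2←L0 L3←L0 L4←L0 L5←L0
Join-block Dom:
  L3: preds {L1,L2}: {L0,L1} ∩ {L0,L2} = {L0}; idom=L0
  L4: preds {L1,L2}: {L0,L1} ∩ {L0,L2} = {L0}; idom=L0
  L5: preds {L2,L3,L4}: {L0,L2} ∩ {L0,L3} ∩ {L0,L4} = {L0}; idom=L0

DF walk-up:
  join L3 pred L1: L1 stop@L0
  join L3 pred L2: L2 stop@L0
  join L4 pred L1: L1 stop@L0
  join L4 pred L2: L2 stop@L0
  join L5 pred L2: L2 stop@L0
  join L5 pred L3: L3 stop@L0
  join L5 pred L4: L4 stop@L0
  L0: DF=∅
  L1: DF={L3,L4}
  L2: DF={L3,L4,L5}
  L3: DF={L5}
  L4: DF={L5}
  L5: DF=∅

DF(L3) = ["L5"]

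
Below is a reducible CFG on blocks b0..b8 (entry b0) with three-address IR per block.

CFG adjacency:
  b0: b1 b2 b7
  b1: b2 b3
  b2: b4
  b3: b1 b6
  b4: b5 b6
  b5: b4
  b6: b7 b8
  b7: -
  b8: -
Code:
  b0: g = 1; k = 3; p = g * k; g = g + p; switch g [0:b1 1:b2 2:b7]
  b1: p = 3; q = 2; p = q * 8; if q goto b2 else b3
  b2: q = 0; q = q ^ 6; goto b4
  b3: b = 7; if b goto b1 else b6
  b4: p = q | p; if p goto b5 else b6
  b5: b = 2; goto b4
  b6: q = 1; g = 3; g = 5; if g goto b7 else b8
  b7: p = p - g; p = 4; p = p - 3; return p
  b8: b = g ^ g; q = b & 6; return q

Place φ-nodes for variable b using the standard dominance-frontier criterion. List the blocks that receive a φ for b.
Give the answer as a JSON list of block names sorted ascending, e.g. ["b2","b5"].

idom tree: b1←b0 b2←b0 b3←b1 b4←b2 b5←b4 b6←b0 b7←b0 b8←b6
Dom at joins:
  b1: preds {b0,b3}: {b0} ∩ {b0,b1,b3} = {b0}; idom=b0
  b2: preds {b0,b1}: {b0} ∩ {b0,b1} = {b0}; idom=b0
  b4: preds {b2,b5}: {b0,b2} ∩ {b0,b2,b4,b5} = {b0,b2}; idom=b2
  b6: preds {b3,b4}: {b0,b1,b3} ∩ {b0,b2,b4} = {b0}; idom=b0
  b7: preds {b0,b6}: {b0} ∩ {b0,b6} = {b0}; idom=b0

DF walk-up:
  b1←b0: walk · to b0
  b1←b3: walk b3→b1 to b0
  b2←b0: walk · to b0
  b2←b1: walk b1 to b0
  b4←b2: walk · to b2
  b4←b5: walk b5→b4 to b2
  b6←b3: walk b3→b1 to b0
  b6←b4: walk b4→b2 to b0
  b7←b0: walk · to b0
  b7←b6: walk b6 to b0
  DF(b0)=∅
  DF(b1)={b1,b2,b6}
  DF(b2)={b6}
  DF(b3)={b1,b6}
  DF(b4)={b4,b6}
  DF(b5)={b4}
  DF(b6)={b7}
  DF(b7)=∅
  DF(b8)=∅

φ for b: defs {b3,b5,b8}
  DF⁺ = {b1,b2,b4,b6,b7}

Answer: ["b1", "b2", "b4", "b6", "b7"]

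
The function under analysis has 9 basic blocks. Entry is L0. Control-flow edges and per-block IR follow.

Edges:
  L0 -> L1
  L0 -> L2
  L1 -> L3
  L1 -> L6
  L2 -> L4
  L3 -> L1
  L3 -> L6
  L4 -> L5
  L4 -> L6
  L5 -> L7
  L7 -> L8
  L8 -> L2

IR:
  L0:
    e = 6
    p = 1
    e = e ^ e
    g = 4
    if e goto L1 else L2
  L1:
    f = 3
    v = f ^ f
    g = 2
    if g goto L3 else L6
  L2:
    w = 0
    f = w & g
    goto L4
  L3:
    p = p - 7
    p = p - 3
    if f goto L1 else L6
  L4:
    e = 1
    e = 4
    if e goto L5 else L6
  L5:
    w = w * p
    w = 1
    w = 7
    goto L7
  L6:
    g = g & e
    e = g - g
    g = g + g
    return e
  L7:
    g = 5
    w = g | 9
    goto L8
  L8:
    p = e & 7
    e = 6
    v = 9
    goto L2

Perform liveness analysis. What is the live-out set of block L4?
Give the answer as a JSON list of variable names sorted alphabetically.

Answer: ["e", "g", "p", "w"]

Derivation:
def/use:
  L0: def={e,g,p} ue=∅
  L1: def={f,g,v} ue=∅
  L2: def={f,w} ue={g}
  L3: def={p} ue={f,p}
  L4: def={e} ue=∅
  L5: def={w} ue={p,w}
  L6: def={e,g} ue={e,g}
  L7: def={g,w} ue=∅
  L8: def={e,p,v} ue={e}

Live sets:
  live L0: ∅→{e,g,p}
  live L1: {e,p}→{e,f,g,p}
  live L2: {g,p}→{g,p,w}
  live L3: {e,f,g,p}→{e,g,p}
  live L4: {g,p,w}→{e,g,p,w}
  live L5: {e,p,w}→{e}
  live L6: {e,g}→∅
  live L7: {e}→{e,g}
  live L8: {e,g}→{g,p}

live-out(L4) = ["e", "g", "p", "w"]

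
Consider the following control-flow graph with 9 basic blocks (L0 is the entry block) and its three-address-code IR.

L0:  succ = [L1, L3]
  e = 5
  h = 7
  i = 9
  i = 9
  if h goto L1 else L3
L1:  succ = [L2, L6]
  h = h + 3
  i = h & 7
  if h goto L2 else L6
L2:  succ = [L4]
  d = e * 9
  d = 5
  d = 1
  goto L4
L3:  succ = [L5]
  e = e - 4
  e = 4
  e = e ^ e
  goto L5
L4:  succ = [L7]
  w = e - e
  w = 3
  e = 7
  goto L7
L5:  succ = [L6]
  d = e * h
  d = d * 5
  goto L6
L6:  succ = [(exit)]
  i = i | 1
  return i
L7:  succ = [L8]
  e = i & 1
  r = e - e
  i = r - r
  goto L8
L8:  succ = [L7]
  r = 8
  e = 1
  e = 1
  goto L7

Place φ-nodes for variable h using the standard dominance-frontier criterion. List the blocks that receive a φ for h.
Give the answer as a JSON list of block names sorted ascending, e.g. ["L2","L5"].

Answer: ["L6"]

Derivation:
idom tree: L1←L0 L2←L1 L3←L0 L4←L2 L5←L3 L6←L0 L7←L4 L8←L7
Dom at joins:
  L6: preds {L1,L5}: {L0,L1} ∩ {L0,L3,L5} = {L0}; idom=L0
  L7: preds {L4,L8}: {L0,L1,L2,L4} ∩ {L0,L1,L2,L4,L7,L8} = {L0,L1,L2,L4}; idom=L4

Frontier:
  L6←L1: walk L1 to L0
  L6←L5: walk L5→L3 to L0
  L7←L4: walk · to L4
  L7←L8: walk L8→L7 to L4
  DF(L0)=∅
  DF(L1)={L6}
  DF(L2)=∅
  DF(L3)={L6}
  DF(L4)=∅
  DF(L5)={L6}
  DF(L6)=∅
  DF(L7)={L7}
  DF(L8)={L7}

φ for h: defs {L0,L1}
  DF⁺ = {L6}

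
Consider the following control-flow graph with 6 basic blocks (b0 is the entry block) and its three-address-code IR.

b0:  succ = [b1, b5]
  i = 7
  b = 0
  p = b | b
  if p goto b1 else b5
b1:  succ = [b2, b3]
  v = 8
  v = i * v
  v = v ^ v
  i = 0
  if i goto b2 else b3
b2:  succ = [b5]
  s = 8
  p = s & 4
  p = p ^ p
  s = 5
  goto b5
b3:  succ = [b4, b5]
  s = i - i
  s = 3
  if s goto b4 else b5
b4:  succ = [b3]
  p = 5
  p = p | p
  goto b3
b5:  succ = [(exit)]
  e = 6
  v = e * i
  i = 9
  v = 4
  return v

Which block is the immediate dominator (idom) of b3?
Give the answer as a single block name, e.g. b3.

idom tree: b1←b0 b2←b1 b3←b1 b4←b3 b5←b0
Dom∩ at merges:
  b3: preds {b1,b4}: {b0,b1} ∩ {b0,b1,b3,b4} = {b0,b1}; idom=b1
  b5: preds {b0,b2,b3}: {b0} ∩ {b0,b1,b2} ∩ {b0,b1,b3} = {b0}; idom=b0

idom(b3) = b1

Answer: b1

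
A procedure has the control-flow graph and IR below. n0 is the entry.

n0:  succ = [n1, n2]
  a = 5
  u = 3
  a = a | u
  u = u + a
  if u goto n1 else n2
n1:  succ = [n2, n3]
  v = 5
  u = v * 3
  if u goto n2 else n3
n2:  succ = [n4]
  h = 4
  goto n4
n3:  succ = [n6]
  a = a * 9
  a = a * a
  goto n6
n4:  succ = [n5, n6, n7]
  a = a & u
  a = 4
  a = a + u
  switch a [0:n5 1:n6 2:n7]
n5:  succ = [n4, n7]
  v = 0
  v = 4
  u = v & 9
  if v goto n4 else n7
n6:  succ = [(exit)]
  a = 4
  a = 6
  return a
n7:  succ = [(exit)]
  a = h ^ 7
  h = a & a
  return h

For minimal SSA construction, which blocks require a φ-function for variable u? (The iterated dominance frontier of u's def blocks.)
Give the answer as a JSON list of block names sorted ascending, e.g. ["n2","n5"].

Answer: ["n2", "n4", "n6", "n7"]

Analysis:
idom tree: n1←n0 n2←n0 n3←n1 n4←n2 n5←n4 n6←n0 n7←n4
Dom at joins:
  n2: preds {n0,n1}: {n0} ∩ {n0,n1} = {n0}; idom=n0
  n4: preds {n2,n5}: {n0,n2} ∩ {n0,n2,n4,n5} = {n0,n2}; idom=n2
  n6: preds {n3,n4}: {n0,n1,n3} ∩ {n0,n2,n4} = {n0}; idom=n0
  n7: preds {n4,n5}: {n0,n2,n4} ∩ {n0,n2,n4,n5} = {n0,n2,n4}; idom=n4

Frontier:
  join n2 pred n0: · stop@n0
  join n2 pred n1: n1 stop@n0
  join n4 pred n2: · stop@n2
  join n4 pred n5: n5→n4 stop@n2
  join n6 pred n3: n3→n1 stop@n0
  join n6 pred n4: n4→n2 stop@n0
  join n7 pred n4: · stop@n4
  join n7 pred n5: n5 stop@n4
  DF(n0)=∅
  DF(n1)={n2,n6}
  DF(n2)={n6}
  DF(n3)={n6}
  DF(n4)={n4,n6}
  DF(n5)={n4,n7}
  DF(n6)=∅
  DF(n7)=∅

φ for u: defs {n0,n1,n5}
  DF⁺ = {n2,n4,n6,n7}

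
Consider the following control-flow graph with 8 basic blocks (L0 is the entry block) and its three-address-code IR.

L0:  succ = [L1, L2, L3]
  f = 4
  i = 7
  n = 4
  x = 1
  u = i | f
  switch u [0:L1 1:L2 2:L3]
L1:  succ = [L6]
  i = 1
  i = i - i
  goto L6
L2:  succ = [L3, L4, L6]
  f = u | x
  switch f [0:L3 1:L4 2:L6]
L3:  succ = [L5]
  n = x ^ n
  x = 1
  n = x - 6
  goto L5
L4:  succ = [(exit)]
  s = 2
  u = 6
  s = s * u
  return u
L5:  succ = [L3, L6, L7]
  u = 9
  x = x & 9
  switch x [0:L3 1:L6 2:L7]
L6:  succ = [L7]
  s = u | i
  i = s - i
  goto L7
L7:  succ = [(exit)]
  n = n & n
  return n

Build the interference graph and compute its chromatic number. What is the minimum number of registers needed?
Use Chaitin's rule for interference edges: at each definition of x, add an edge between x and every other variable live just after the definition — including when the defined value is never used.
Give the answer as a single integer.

def/use:
  L0: {f,i,n,u,x} / ∅
  L1: {i} / ∅
  L2: {f} / {u,x}
  L3: {n,x} / {n,x}
  L4: {s,u} / ∅
  L5: {u,x} / {x}
  L6: {i,s} / {i,u}
  L7: {n} / {n}

Live sets:
  L0 li=∅ lo={i,n,u,x}
  L1 li={n,u} lo={i,n,u}
  L2 li={i,n,u,x} lo={i,n,u,x}
  L3 li={i,n,x} lo={i,n,x}
  L4 li=∅ lo=∅
  L5 li={i,n,x} lo={i,n,u,x}
  L6 li={i,n,u} lo={n}
  L7 li={n} lo=∅

Interfere edges:
  f↔{i,n,u,x}
  i↔{f,n,s,u,x}
  n↔{f,i,s,u,x}
  s↔{i,n,u}
  u↔{f,i,n,s,x}
  x↔{f,i,n,u}

Chromatic number:
  lower bound: {f,i,n,u,x} mutually conflict ⇒ χ ≥ 5
  5-colouring: R0={i}  R1={n}  R2={u}  R3={f,s}  R4={x}
  χ = 5

Answer: 5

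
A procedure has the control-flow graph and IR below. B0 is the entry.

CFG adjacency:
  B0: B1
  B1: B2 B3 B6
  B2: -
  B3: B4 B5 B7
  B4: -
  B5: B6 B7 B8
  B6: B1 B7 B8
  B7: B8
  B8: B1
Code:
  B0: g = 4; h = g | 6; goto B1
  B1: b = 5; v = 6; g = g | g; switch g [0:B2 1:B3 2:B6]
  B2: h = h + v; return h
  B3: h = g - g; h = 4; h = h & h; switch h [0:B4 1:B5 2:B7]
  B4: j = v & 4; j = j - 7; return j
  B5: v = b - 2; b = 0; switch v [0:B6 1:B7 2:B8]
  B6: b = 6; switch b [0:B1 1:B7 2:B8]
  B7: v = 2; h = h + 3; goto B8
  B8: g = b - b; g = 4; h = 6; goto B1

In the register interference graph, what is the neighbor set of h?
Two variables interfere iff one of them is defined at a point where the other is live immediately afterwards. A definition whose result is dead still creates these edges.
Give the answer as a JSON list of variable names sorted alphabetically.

Answer: ["b", "g", "v"]

Derivation:
def/use:
  B0: {g,h} / ∅
  B1: {b,g,v} / {g}
  B2: {h} / {h,v}
  B3: {h} / {g}
  B4: {j} / {v}
  B5: {b,v} / {b}
  B6: {b} / ∅
  B7: {h,v} / {h}
  B8: {g,h} / {b}

Backward fixpoint:
  B0 li=∅ lo={g,h}
  B1 li={g,h} lo={b,g,h,v}
  B2 li={h,v} lo=∅
  B3 li={b,g,v} lo={b,g,h,v}
  B4 li={v} lo=∅
  B5 li={b,g,h} lo={b,g,h}
  B6 li={g,h} lo={b,g,h}
  B7 li={b,h} lo={b}
  B8 li={b} lo={g,h}

Interference:
  b: {g,h,v}
  g: {b,h,v}
  h: {b,g,v}
  j: ∅
  v: {b,g,h}

N(h) = ["b", "g", "v"]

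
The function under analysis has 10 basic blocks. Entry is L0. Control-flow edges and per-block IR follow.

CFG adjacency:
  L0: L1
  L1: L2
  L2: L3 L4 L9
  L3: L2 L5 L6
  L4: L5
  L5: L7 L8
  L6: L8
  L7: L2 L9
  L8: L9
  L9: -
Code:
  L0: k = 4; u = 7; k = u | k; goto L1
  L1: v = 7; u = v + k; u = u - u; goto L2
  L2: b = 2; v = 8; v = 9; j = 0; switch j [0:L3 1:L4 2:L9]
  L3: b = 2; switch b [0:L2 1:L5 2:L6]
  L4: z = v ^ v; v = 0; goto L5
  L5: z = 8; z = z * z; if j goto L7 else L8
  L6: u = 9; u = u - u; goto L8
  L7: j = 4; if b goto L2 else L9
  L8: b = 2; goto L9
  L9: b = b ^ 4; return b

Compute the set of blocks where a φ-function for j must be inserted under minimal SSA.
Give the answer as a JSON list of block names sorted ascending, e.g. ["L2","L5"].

idom tree: L1←L0 L2←L1 L3←L2 L4←L2 L5←L2 L6←L3 L7←L5 L8←L2 L9←L2
Dom at joins:
  L2: preds {L1,L3,L7}: {L0,L1} ∩ {L0,L1,L2,L3} ∩ {L0,L1,L2,L5,L7} = {L0,L1}; idom=L1
  L5: preds {L3,L4}: {L0,L1,L2,L3} ∩ {L0,L1,L2,L4} = {L0,L1,L2}; idom=L2
  L8: preds {L5,L6}: {L0,L1,L2,L5} ∩ {L0,L1,L2,L3,L6} = {L0,L1,L2}; idom=L2
  L9: preds {L2,L7,L8}: {L0,L1,L2} ∩ {L0,L1,L2,L5,L7} ∩ {L0,L1,L2,L8} = {L0,L1,L2}; idom=L2

DF walk-up:
  join L2 pred L1: · stop@L1
  join L2 pred L3: L3→L2 stop@L1
  join L2 pred L7: L7→L5→L2 stop@L1
  join L5 pred L3: L3 stop@L2
  join L5 pred L4: L4 stop@L2
  join L8 pred L5: L5 stop@L2
  join L8 pred L6: L6→L3 stop@L2
  join L9 pred L2: · stop@L2
  join L9 pred L7: L7→L5 stop@L2
  join L9 pred L8: L8 stop@L2
  L0 → ∅
  L1 → ∅
  L2 → {L2}
  L3 → {L2,L5,L8}
  L4 → {L5}
  L5 → {L2,L8,L9}
  L6 → {L8}
  L7 → {L2,L9}
  L8 → {L9}
  L9 → ∅

φ for j: defs {L2,L7}
  DF⁺ = {L2,L9}

Answer: ["L2", "L9"]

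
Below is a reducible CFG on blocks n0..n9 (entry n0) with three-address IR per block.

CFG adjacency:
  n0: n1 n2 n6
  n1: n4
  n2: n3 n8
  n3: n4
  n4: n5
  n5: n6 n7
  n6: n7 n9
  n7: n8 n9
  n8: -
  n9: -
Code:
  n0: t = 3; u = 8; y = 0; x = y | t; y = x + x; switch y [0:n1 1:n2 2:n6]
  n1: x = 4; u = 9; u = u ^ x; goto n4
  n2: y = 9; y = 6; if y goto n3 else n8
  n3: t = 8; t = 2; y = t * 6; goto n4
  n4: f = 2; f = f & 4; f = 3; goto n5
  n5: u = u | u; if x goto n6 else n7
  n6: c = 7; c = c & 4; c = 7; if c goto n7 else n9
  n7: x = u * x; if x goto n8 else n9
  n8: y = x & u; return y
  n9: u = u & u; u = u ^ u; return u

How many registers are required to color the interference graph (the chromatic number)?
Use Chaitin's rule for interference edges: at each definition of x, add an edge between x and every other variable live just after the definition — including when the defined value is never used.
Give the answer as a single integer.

def/use:
  n0 def {t,u,x,y} use ∅
  n1 def {u,x} use ∅
  n2 def {y} use ∅
  n3 def {t,y} use ∅
  n4 def {f} use ∅
  n5 def {u} use {u,x}
  n6 def {c} use ∅
  n7 def {x} use {u,x}
  n8 def {y} use {u,x}
  n9 def {u} use {u}

Live sets:
  live n0: ∅→{u,x}
  live n1: ∅→{u,x}
  live n2: {u,x}→{u,x}
  live n3: {u,x}→{u,x}
  live n4: {u,x}→{u,x}
  live n5: {u,x}→{u,x}
  live n6: {u,x}→{u,x}
  live n7: {u,x}→{u,x}
  live n8: {u,x}→∅
  live n9: {u}→∅

Interference:
  c — {u,x}
  f — {u,x}
  t — {u,x,y}
  u — {c,f,t,x,y}
  x — {c,f,t,u,y}
  y — {t,u,x}

Chromatic number:
  {t,u,x,y} pairwise interfere (4-clique) ⇒ χ ≥ 4
  4-colouring: r0={u}  r1={x}  r2={c,f,t}  r3={y}
  χ = 4

Answer: 4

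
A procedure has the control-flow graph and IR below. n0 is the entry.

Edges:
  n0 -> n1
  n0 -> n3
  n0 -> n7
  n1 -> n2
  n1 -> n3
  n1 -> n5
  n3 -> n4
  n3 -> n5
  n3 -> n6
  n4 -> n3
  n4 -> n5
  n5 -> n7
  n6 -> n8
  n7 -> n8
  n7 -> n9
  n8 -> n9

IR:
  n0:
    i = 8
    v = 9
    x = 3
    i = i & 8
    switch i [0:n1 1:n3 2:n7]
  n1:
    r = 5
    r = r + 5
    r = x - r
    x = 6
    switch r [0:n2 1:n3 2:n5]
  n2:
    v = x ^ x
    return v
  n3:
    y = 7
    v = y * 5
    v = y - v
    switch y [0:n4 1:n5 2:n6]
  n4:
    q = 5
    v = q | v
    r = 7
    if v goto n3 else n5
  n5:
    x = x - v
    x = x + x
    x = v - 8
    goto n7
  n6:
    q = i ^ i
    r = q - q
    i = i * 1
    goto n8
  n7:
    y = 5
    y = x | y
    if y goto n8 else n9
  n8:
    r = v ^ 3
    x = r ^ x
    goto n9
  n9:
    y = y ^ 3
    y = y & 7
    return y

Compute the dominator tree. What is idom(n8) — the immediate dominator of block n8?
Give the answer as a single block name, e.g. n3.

idom tree: n1←n0 n2←n1 n3←n0 n4←n3 n5←n0 n6←n3 n7←n0 n8←n0 n9←n0
Dom at joins:
  n3: preds {n0,n1,n4}: {n0} ∩ {n0,n1} ∩ {n0,n3,n4} = {n0}; idom=n0
  n5: preds {n1,n3,n4}: {n0,n1} ∩ {n0,n3} ∩ {n0,n3,n4} = {n0}; idom=n0
  n7: preds {n0,n5}: {n0} ∩ {n0,n5} = {n0}; idom=n0
  n8: preds {n6,n7}: {n0,n3,n6} ∩ {n0,n7} = {n0}; idom=n0
  n9: preds {n7,n8}: {n0,n7} ∩ {n0,n8} = {n0}; idom=n0

idom(n8) = n0

Answer: n0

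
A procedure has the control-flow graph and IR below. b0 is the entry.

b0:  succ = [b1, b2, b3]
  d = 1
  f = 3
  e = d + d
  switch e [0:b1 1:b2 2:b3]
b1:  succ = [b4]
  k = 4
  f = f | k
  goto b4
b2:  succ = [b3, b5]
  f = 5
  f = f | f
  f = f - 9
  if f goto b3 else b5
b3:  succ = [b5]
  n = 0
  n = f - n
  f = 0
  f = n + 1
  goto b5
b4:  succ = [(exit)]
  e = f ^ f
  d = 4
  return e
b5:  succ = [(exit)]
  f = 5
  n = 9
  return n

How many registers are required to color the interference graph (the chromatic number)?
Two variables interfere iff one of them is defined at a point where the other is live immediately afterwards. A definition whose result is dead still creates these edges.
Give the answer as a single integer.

def/use:
  b0 def {d,e,f} use ∅
  b1 def {f,k} use {f}
  b2 def {f} use ∅
  b3 def {f,n} use {f}
  b4 def {d,e} use {f}
  b5 def {f,n} use ∅

Backward fixpoint:
  b0 li=∅ lo={f}
  b1 li={f} lo={f}
  b2 li=∅ lo={f}
  b3 li={f} lo=∅
  b4 li={f} lo=∅
  b5 li=∅ lo=∅

Interfere edges:
  d — {e,f}
  e — {d,f}
  f — {d,e,k,n}
  k — {f}
  n — {f}

Colouring:
  {d,e,f} pairwise interfere (3-clique) ⇒ χ ≥ 3
  assign d→c1 e→c2 f→c0 k→c1 n→c1 — no edge inside a register ⇒ χ ≤ 3
  χ = 3

Answer: 3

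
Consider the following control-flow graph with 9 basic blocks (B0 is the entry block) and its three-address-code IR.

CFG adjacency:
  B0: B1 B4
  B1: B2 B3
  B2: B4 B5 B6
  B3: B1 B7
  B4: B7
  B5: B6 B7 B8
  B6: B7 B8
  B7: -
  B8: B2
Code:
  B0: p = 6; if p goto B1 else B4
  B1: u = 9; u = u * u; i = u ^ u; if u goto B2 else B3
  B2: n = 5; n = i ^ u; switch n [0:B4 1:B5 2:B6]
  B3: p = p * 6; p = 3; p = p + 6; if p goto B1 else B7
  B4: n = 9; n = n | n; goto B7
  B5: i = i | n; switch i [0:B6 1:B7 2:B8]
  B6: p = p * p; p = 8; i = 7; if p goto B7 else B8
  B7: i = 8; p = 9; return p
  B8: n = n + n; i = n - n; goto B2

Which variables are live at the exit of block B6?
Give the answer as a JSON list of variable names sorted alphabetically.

Answer: ["n", "p", "u"]

Analysis:
Block summaries:
  B0: def={p} ue=∅
  B1: def={i,u} ue=∅
  B2: def={n} ue={i,u}
  B3: def={p} ue={p}
  B4: def={n} ue=∅
  B5: def={i} ue={i,n}
  B6: def={i,p} ue={p}
  B7: def={i,p} ue=∅
  B8: def={i,n} ue={n}

Live sets:
  B0: in=∅ out={p}
  B1: in={p} out={i,p,u}
  B2: in={i,p,u} out={i,n,p,u}
  B3: in={p} out={p}
  B4: in=∅ out=∅
  B5: in={i,n,p,u} out={n,p,u}
  B6: in={n,p,u} out={n,p,u}
  B7: in=∅ out=∅
  B8: in={n,p,u} out={i,p,u}

live-out(B6) = ["n", "p", "u"]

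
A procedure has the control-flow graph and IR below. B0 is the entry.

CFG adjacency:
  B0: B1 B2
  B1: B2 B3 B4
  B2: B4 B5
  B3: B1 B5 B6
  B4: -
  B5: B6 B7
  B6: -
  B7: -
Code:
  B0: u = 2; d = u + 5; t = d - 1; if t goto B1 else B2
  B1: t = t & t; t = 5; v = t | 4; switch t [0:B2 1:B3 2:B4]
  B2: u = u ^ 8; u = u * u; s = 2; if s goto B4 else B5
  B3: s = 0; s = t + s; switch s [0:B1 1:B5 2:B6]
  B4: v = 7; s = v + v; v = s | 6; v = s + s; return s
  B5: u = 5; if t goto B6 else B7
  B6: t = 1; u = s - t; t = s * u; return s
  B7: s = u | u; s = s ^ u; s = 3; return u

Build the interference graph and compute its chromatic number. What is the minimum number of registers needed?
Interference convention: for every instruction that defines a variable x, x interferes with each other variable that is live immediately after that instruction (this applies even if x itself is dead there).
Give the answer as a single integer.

def/use:
  B0: def={d,t,u} ue=∅
  B1: def={t,v} ue={t}
  B2: def={s,u} ue={u}
  B3: def={s} ue={t}
  B4: def={s,v} ue=∅
  B5: def={u} ue={t}
  B6: def={t,u} ue={s}
  B7: def={s} ue={u}

Liveness:
  live B0: ∅→{t,u}
  live B1: {t,u}→{t,u}
  live B2: {t,u}→{s,t}
  live B3: {t,u}→{s,t,u}
  live B4: ∅→∅
  live B5: {s,t}→{s,u}
  live B6: {s}→∅
  live B7: {u}→∅

Conflict graph:
  d: {u}
  s: {t,u,v}
  t: {s,u,v}
  u: {d,s,t,v}
  v: {s,t,u}

Registers:
  clique {s,t,u,v} ⇒ need ≥ 4
  assign d→R1 s→R1 t→R2 u→R0 v→R3 — no edge inside a register ⇒ χ ≤ 4
  χ = 4

Answer: 4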